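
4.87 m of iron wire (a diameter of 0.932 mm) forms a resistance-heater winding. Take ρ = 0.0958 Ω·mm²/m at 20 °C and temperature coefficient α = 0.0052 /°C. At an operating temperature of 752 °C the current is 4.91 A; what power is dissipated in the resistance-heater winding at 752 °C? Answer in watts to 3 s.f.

ρ = 0.0958 Ω·mm²/m = 9.58×10^-8 Ω·m
A = π(d/2)² = π(4.6600e-04 m)² = 6.822e-07 m²
R₍20₎ = ρL/A = (9.58×10^-8)(4.87)/(6.822e-07) = 0.6839 Ω
R₍752₎ = R₍20₎(1 + αΔT) = 0.6839 × (1 + 0.0052×732) = 3.287 Ω
P = I²R = (4.91)² × 3.287 = 79.2 W

79.2 W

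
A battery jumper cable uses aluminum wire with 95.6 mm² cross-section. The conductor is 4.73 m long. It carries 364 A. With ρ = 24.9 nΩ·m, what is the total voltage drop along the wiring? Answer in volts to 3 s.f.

ρ = 24.9 nΩ·m = 2.49×10^-8 Ω·m
A = 95.6 mm² = 9.560e-05 m²
R = ρL/A = (2.49×10^-8)(4.73)/(9.560e-05) = 0.001232 Ω
V = IR = 364 × 0.001232 = 0.448 V

0.448 V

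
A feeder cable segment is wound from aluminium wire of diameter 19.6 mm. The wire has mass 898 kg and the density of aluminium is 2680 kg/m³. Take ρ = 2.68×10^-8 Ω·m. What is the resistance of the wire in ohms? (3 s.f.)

A = π(d/2)² = π(9.8000e-03 m)² = 3.0172e-04 m²
L = m/(density·A) = 898/(2680×3.0172e-04) = 1111 m
R = ρL/A = (2.68×10^-8)(1111)/(3.0172e-04) = 0.0986 Ω

0.0986 Ω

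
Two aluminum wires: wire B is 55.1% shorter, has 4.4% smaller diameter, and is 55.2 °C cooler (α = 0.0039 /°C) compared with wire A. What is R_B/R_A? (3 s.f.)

R ∝ ρL/d² with ρ ∝ (1+αΔT), so R_B/R_A = (1 − 55.1/100) × (1 − 4.4/100)⁻² × (1 − 0.0039×55.2)
= 0.449 × 1.094 × 0.7847 = 0.386

0.386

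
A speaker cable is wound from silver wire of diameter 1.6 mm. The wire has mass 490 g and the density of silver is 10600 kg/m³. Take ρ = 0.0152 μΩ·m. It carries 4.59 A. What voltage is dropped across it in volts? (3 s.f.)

ρ = 0.0152 μΩ·m = 1.52×10^-8 Ω·m
A = π(d/2)² = π(8.0000e-04 m)² = 2.0106e-06 m²
L = m/(density·A) = 0.49/(10600×2.0106e-06) = 22.99 m
R = ρL/A = (1.52×10^-8)(22.99)/(2.0106e-06) = 0.1738 Ω
V = IR = 4.59 × 0.1738 = 0.798 V

0.798 V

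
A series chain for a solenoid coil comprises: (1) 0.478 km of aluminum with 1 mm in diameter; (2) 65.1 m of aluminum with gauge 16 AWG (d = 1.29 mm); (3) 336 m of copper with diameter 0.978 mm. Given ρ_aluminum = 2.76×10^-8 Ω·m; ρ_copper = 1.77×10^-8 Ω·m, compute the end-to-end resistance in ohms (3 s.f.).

Seg 1: A = π(d/2)² = π(5.0000e-04 m)² = 7.854e-07 m²
R_1 = (2.76×10^-8)(478)/(7.854e-07) = 16.8 Ω
Seg 2: A = π(1.29/2 mm)² = π(6.4500e-04 m)² = 1.307e-06 m²
R_2 = (2.76×10^-8)(65.1)/(1.307e-06) = 1.375 Ω
Seg 3: A = π(d/2)² = π(4.8900e-04 m)² = 7.512e-07 m²
R_3 = (1.77×10^-8)(336)/(7.512e-07) = 7.917 Ω
R_total = R_1 + R_2 + R_3 = 26.1 Ω

26.1 Ω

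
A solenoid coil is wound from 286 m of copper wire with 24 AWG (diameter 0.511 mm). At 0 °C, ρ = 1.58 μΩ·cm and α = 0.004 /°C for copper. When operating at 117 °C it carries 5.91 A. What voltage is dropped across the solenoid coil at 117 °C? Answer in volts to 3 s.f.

191 V

ρ = 1.58 μΩ·cm = 1.58×10^-8 Ω·m
A = π(0.511/2 mm)² = π(2.5550e-04 m)² = 2.051e-07 m²
R₍0₎ = ρL/A = (1.58×10^-8)(286)/(2.051e-07) = 22.03 Ω
R₍117₎ = R₍0₎(1 + αΔT) = 22.03 × (1 + 0.004×117) = 32.35 Ω
V = IR = 5.91 × 32.35 = 191 V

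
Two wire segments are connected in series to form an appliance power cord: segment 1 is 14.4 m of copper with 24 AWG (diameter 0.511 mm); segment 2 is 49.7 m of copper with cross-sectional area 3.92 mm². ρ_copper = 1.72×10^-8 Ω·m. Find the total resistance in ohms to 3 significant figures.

Segment 1: A = π(0.511/2 mm)² = π(2.5550e-04 m)² = 2.051e-07 m²
R₁ = ρL/A = (1.72×10^-8)(14.4)/(2.051e-07) = 1.208 Ω
Segment 2: A = 3.92 mm² = 3.920e-06 m²
R₂ = (1.72×10^-8)(49.7)/(3.920e-06) = 0.2181 Ω
R = R₁ + R₂ = 1.43 Ω

1.43 Ω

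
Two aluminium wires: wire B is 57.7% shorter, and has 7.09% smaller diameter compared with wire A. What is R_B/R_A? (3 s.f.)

0.490

R ∝ L/d², so R_B/R_A = (1 − 57.7/100) × (1 − 7.09/100)⁻²
= 0.423 × 1.158 = 0.490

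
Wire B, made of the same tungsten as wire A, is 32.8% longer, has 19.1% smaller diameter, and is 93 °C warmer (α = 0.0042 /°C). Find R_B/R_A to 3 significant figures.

2.82

R ∝ ρL/d² with ρ ∝ (1+αΔT), so R_B/R_A = (1 + 32.8/100) × (1 − 19.1/100)⁻² × (1 + 0.0042×93)
= 1.328 × 1.528 × 1.391 = 2.82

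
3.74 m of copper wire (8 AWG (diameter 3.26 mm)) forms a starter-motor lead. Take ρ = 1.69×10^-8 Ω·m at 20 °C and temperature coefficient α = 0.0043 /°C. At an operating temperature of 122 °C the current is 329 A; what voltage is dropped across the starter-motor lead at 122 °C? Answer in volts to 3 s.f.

A = π(3.26/2 mm)² = π(1.6300e-03 m)² = 8.347e-06 m²
R₍20₎ = ρL/A = (1.69×10^-8)(3.74)/(8.347e-06) = 0.007572 Ω
R₍122₎ = R₍20₎(1 + αΔT) = 0.007572 × (1 + 0.0043×102) = 0.01089 Ω
V = IR = 329 × 0.01089 = 3.58 V

3.58 V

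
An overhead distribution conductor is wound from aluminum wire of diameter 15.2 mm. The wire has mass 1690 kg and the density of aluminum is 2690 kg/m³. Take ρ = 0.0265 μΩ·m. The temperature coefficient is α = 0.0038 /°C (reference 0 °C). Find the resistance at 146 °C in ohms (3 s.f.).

0.786 Ω

ρ = 0.0265 μΩ·m = 2.65×10^-8 Ω·m
A = π(d/2)² = π(7.6000e-03 m)² = 1.8146e-04 m²
L = m/(density·A) = 1690/(2690×1.8146e-04) = 3462 m
R = ρL/A = (2.65×10^-8)(3462)/(1.8146e-04) = 0.5056 Ω
R(146 °C) = 0.5056 × (1 + 0.0038×146) = 0.786 Ω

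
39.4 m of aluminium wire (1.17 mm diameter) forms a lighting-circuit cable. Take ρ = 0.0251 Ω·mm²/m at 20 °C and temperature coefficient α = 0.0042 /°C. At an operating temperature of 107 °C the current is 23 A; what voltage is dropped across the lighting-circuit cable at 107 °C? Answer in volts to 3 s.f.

ρ = 0.0251 Ω·mm²/m = 2.51×10^-8 Ω·m
A = π(d/2)² = π(5.8500e-04 m)² = 1.075e-06 m²
R₍20₎ = ρL/A = (2.51×10^-8)(39.4)/(1.075e-06) = 0.9198 Ω
R₍107₎ = R₍20₎(1 + αΔT) = 0.9198 × (1 + 0.0042×87) = 1.256 Ω
V = IR = 23 × 1.256 = 28.9 V

28.9 V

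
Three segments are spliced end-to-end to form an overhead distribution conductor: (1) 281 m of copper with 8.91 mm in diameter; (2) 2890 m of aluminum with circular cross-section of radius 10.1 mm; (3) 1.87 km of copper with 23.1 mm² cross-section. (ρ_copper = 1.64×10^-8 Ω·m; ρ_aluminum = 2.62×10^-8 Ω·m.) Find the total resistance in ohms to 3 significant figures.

Seg 1: A = π(d/2)² = π(4.4550e-03 m)² = 6.235e-05 m²
R_1 = (1.64×10^-8)(281)/(6.235e-05) = 0.07391 Ω
Seg 2: A = πr² = π(1.0100e-02 m)² = 3.205e-04 m²
R_2 = (2.62×10^-8)(2890)/(3.205e-04) = 0.2363 Ω
Seg 3: A = 23.1 mm² = 2.310e-05 m²
R_3 = (1.64×10^-8)(1870)/(2.310e-05) = 1.328 Ω
R_total = R_1 + R_2 + R_3 = 1.64 Ω

1.64 Ω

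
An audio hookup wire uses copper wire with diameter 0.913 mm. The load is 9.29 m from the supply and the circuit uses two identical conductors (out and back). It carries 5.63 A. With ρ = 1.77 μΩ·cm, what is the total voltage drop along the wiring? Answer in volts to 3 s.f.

ρ = 1.77 μΩ·cm = 1.77×10^-8 Ω·m
A = π(d/2)² = π(4.5650e-04 m)² = 6.547e-07 m²
Total conductor length (both ways) L = 2 × 9.29 = 18.58 m
R = ρL/A = (1.77×10^-8)(18.58)/(6.547e-07) = 0.5023 Ω
V = IR = 5.63 × 0.5023 = 2.83 V

2.83 V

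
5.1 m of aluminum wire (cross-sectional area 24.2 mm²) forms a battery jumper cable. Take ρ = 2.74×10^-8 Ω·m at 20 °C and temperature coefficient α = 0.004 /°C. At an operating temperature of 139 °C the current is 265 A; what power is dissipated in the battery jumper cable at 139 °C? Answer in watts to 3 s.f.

599 W

A = 24.2 mm² = 2.420e-05 m²
R₍20₎ = ρL/A = (2.74×10^-8)(5.1)/(2.420e-05) = 0.005774 Ω
R₍139₎ = R₍20₎(1 + αΔT) = 0.005774 × (1 + 0.004×119) = 0.008523 Ω
P = I²R = (265)² × 0.008523 = 599 W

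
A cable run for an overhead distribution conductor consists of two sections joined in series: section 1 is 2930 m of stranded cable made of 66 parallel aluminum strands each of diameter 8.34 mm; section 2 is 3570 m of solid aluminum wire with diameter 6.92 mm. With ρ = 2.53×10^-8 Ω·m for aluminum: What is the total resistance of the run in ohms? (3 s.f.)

Section 1: A_strand = π(4.1700e-03)² = 5.463e-05 m²; R₁ = ρL/(N·A_s) = (2.53×10^-8)(2930)/(66×5.463e-05) = 0.02056 Ω
Section 2: A = π(d/2)² = π(3.4600e-03 m)² = 3.761e-05 m²
R₂ = (2.53×10^-8)(3570)/(3.761e-05) = 2.402 Ω
R = R₁ + R₂ = 2.42 Ω

2.42 Ω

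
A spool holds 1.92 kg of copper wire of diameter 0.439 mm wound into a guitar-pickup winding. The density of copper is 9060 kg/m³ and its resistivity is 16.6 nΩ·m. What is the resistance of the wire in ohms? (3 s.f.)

154 Ω

ρ = 16.6 nΩ·m = 1.66×10^-8 Ω·m
A = π(d/2)² = π(2.1950e-04 m)² = 1.5136e-07 m²
L = m/(density·A) = 1.92/(9060×1.5136e-07) = 1400 m
R = ρL/A = (1.66×10^-8)(1400)/(1.5136e-07) = 154 Ω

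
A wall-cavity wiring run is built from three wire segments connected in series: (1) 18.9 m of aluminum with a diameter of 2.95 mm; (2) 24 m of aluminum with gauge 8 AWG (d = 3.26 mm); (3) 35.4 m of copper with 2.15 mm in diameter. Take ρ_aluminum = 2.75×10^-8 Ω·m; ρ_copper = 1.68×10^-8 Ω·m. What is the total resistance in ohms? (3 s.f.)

0.319 Ω

Seg 1: A = π(d/2)² = π(1.4750e-03 m)² = 6.835e-06 m²
R_1 = (2.75×10^-8)(18.9)/(6.835e-06) = 0.07604 Ω
Seg 2: A = π(3.26/2 mm)² = π(1.6300e-03 m)² = 8.347e-06 m²
R_2 = (2.75×10^-8)(24)/(8.347e-06) = 0.07907 Ω
Seg 3: A = π(d/2)² = π(1.0750e-03 m)² = 3.631e-06 m²
R_3 = (1.68×10^-8)(35.4)/(3.631e-06) = 0.1638 Ω
R_total = R_1 + R_2 + R_3 = 0.319 Ω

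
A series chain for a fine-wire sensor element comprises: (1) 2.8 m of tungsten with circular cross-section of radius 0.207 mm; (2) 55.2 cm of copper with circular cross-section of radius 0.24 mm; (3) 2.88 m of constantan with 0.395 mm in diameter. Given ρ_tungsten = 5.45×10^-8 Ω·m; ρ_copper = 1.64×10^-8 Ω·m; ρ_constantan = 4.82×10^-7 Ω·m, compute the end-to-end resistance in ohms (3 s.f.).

Seg 1: A = πr² = π(2.0700e-04 m)² = 1.346e-07 m²
R_1 = (5.45×10^-8)(2.8)/(1.346e-07) = 1.134 Ω
Seg 2: A = πr² = π(2.4000e-04 m)² = 1.810e-07 m²
R_2 = (1.64×10^-8)(0.552)/(1.810e-07) = 0.05003 Ω
Seg 3: A = π(d/2)² = π(1.9750e-04 m)² = 1.225e-07 m²
R_3 = (4.82×10^-7)(2.88)/(1.225e-07) = 11.33 Ω
R_total = R_1 + R_2 + R_3 = 12.5 Ω

12.5 Ω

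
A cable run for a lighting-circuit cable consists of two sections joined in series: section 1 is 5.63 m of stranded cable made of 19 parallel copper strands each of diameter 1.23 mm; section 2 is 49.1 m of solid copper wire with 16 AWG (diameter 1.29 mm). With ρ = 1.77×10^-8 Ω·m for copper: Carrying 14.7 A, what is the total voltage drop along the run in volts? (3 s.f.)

Section 1: A_strand = π(6.1500e-04)² = 1.188e-06 m²; R₁ = ρL/(N·A_s) = (1.77×10^-8)(5.63)/(19×1.188e-06) = 0.004414 Ω
Section 2: A = π(1.29/2 mm)² = π(6.4500e-04 m)² = 1.307e-06 m²
R₂ = (1.77×10^-8)(49.1)/(1.307e-06) = 0.6649 Ω
R = R₁ + R₂ = 0.6694 Ω
V = IR = 14.7 × 0.6694 = 9.84 V

9.84 V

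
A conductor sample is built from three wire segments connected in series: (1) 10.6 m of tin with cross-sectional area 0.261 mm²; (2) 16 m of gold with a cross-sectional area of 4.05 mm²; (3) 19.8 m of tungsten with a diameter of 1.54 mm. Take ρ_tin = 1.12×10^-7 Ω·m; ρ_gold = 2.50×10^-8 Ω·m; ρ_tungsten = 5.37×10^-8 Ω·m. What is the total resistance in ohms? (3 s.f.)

Seg 1: A = 0.261 mm² = 2.610e-07 m²
R_1 = (1.12×10^-7)(10.6)/(2.610e-07) = 4.549 Ω
Seg 2: A = 4.05 mm² = 4.050e-06 m²
R_2 = (2.50×10^-8)(16)/(4.050e-06) = 0.09877 Ω
Seg 3: A = π(d/2)² = π(7.7000e-04 m)² = 1.863e-06 m²
R_3 = (5.37×10^-8)(19.8)/(1.863e-06) = 0.5708 Ω
R_total = R_1 + R_2 + R_3 = 5.22 Ω

5.22 Ω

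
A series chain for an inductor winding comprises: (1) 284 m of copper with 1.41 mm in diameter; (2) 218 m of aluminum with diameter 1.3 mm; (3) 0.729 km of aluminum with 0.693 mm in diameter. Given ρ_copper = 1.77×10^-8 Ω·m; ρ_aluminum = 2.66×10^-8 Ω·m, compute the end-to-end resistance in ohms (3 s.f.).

Seg 1: A = π(d/2)² = π(7.0500e-04 m)² = 1.561e-06 m²
R_1 = (1.77×10^-8)(284)/(1.561e-06) = 3.219 Ω
Seg 2: A = π(d/2)² = π(6.5000e-04 m)² = 1.327e-06 m²
R_2 = (2.66×10^-8)(218)/(1.327e-06) = 4.369 Ω
Seg 3: A = π(d/2)² = π(3.4650e-04 m)² = 3.772e-07 m²
R_3 = (2.66×10^-8)(729)/(3.772e-07) = 51.41 Ω
R_total = R_1 + R_2 + R_3 = 59.0 Ω

59.0 Ω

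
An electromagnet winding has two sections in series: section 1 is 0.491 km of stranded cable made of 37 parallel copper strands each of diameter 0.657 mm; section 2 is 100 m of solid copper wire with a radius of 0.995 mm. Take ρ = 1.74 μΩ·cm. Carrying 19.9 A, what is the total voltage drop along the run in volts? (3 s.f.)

ρ = 1.74 μΩ·cm = 1.74×10^-8 Ω·m
Section 1: A_strand = π(3.2850e-04)² = 3.390e-07 m²; R₁ = ρL/(N·A_s) = (1.74×10^-8)(491)/(37×3.390e-07) = 0.6811 Ω
Section 2: A = πr² = π(9.9500e-04 m)² = 3.110e-06 m²
R₂ = (1.74×10^-8)(100)/(3.110e-06) = 0.5594 Ω
R = R₁ + R₂ = 1.241 Ω
V = IR = 19.9 × 1.241 = 24.7 V

24.7 V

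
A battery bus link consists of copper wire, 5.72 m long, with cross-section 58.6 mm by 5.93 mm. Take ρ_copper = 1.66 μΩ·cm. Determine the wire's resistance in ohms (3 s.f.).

ρ = 1.66 μΩ·cm = 1.66×10^-8 Ω·m
A = 58.6 × 5.93 mm² = 347 mm² = 3.475e-04 m²
R = ρL/A = (1.66×10^-8)(5.72 m)/(3.475e-04 m²) = 2.73×10^-4 Ω

2.73×10^-4 Ω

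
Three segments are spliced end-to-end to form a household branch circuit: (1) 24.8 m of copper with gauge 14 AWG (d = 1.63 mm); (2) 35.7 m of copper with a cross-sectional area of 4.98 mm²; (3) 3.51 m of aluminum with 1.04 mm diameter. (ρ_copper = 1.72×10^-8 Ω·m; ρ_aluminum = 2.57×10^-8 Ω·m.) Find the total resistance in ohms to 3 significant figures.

Seg 1: A = π(1.63/2 mm)² = π(8.1500e-04 m)² = 2.087e-06 m²
R_1 = (1.72×10^-8)(24.8)/(2.087e-06) = 0.2044 Ω
Seg 2: A = 4.98 mm² = 4.980e-06 m²
R_2 = (1.72×10^-8)(35.7)/(4.980e-06) = 0.1233 Ω
Seg 3: A = π(d/2)² = π(5.2000e-04 m)² = 8.495e-07 m²
R_3 = (2.57×10^-8)(3.51)/(8.495e-07) = 0.1062 Ω
R_total = R_1 + R_2 + R_3 = 0.434 Ω

0.434 Ω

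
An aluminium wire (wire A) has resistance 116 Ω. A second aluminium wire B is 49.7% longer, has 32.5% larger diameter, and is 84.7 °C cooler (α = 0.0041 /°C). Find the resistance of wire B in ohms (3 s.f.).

R ∝ ρL/d² with ρ ∝ (1+αΔT), so R_B/R_A = (1 + 49.7/100) × (1 + 32.5/100)⁻² × (1 − 0.0041×84.7)
= 1.497 × 0.5696 × 0.6527 = 0.5566
R_B = 0.5566 × 116 = 64.6 Ω

64.6 Ω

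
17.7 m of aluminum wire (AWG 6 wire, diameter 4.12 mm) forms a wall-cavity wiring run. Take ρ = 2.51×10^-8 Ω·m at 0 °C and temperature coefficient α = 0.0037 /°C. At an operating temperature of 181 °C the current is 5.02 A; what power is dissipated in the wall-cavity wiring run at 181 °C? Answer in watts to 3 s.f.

A = π(4.12/2 mm)² = π(2.0600e-03 m)² = 1.333e-05 m²
R₍0₎ = ρL/A = (2.51×10^-8)(17.7)/(1.333e-05) = 0.03332 Ω
R₍181₎ = R₍0₎(1 + αΔT) = 0.03332 × (1 + 0.0037×181) = 0.05564 Ω
P = I²R = (5.02)² × 0.05564 = 1.40 W

1.40 W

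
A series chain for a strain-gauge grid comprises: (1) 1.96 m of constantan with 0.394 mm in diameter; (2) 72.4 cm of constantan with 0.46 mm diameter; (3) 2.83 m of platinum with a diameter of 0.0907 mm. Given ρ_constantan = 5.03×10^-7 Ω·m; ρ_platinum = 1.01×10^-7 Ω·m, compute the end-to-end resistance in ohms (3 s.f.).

Seg 1: A = π(d/2)² = π(1.9700e-04 m)² = 1.219e-07 m²
R_1 = (5.03×10^-7)(1.96)/(1.219e-07) = 8.086 Ω
Seg 2: A = π(d/2)² = π(2.3000e-04 m)² = 1.662e-07 m²
R_2 = (5.03×10^-7)(0.724)/(1.662e-07) = 2.191 Ω
Seg 3: A = π(d/2)² = π(4.5350e-05 m)² = 6.461e-09 m²
R_3 = (1.01×10^-7)(2.83)/(6.461e-09) = 44.24 Ω
R_total = R_1 + R_2 + R_3 = 54.5 Ω

54.5 Ω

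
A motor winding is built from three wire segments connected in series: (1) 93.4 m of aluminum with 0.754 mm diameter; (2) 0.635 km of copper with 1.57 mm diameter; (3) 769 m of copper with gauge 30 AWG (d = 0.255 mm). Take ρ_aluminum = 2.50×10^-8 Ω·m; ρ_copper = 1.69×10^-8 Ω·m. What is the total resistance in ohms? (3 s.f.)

265 Ω

Seg 1: A = π(d/2)² = π(3.7700e-04 m)² = 4.465e-07 m²
R_1 = (2.50×10^-8)(93.4)/(4.465e-07) = 5.229 Ω
Seg 2: A = π(d/2)² = π(7.8500e-04 m)² = 1.936e-06 m²
R_2 = (1.69×10^-8)(635)/(1.936e-06) = 5.543 Ω
Seg 3: A = π(0.255/2 mm)² = π(1.2750e-04 m)² = 5.107e-08 m²
R_3 = (1.69×10^-8)(769)/(5.107e-08) = 254.5 Ω
R_total = R_1 + R_2 + R_3 = 265 Ω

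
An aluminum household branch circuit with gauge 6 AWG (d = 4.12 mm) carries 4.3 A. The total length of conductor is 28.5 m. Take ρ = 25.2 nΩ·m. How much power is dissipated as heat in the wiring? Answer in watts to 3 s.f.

ρ = 25.2 nΩ·m = 2.52×10^-8 Ω·m
A = π(4.12/2 mm)² = π(2.0600e-03 m)² = 1.333e-05 m²
R = ρL/A = (2.52×10^-8)(28.5)/(1.333e-05) = 0.05387 Ω
P = I²R = (4.3)² × 0.05387 = 0.996 W

0.996 W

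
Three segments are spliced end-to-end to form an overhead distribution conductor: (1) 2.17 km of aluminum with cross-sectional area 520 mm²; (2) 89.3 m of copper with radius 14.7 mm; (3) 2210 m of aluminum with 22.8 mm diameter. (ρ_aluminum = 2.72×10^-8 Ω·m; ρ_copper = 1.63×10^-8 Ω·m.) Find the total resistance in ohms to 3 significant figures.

Seg 1: A = 520 mm² = 5.200e-04 m²
R_1 = (2.72×10^-8)(2170)/(5.200e-04) = 0.1135 Ω
Seg 2: A = πr² = π(1.4700e-02 m)² = 6.789e-04 m²
R_2 = (1.63×10^-8)(89.3)/(6.789e-04) = 0.002144 Ω
Seg 3: A = π(d/2)² = π(1.1400e-02 m)² = 4.083e-04 m²
R_3 = (2.72×10^-8)(2210)/(4.083e-04) = 0.1472 Ω
R_total = R_1 + R_2 + R_3 = 0.263 Ω

0.263 Ω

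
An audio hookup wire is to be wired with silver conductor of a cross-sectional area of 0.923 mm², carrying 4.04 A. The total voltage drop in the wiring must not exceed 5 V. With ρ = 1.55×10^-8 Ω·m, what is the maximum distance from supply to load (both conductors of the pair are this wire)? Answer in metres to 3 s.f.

A = 0.923 mm² = 9.230e-07 m²
L_max = V_max·A/(2·ρI) = (5)(9.230e-07)/(2×1.55×10^-8×4.04) = 36.8 m

36.8 m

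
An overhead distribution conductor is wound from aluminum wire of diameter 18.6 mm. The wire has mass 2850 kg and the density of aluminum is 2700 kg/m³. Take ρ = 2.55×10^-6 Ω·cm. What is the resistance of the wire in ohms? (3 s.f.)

0.365 Ω

ρ = 2.55×10^-6 Ω·cm = 2.55×10^-8 Ω·m
A = π(d/2)² = π(9.3000e-03 m)² = 2.7172e-04 m²
L = m/(density·A) = 2850/(2700×2.7172e-04) = 3885 m
R = ρL/A = (2.55×10^-8)(3885)/(2.7172e-04) = 0.365 Ω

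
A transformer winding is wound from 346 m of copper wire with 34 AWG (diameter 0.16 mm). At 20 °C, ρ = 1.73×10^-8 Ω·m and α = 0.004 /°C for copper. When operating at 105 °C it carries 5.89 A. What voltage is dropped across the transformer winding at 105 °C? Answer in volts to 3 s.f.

A = π(0.16/2 mm)² = π(8.0000e-05 m)² = 2.011e-08 m²
R₍20₎ = ρL/A = (1.73×10^-8)(346)/(2.011e-08) = 297.7 Ω
R₍105₎ = R₍20₎(1 + αΔT) = 297.7 × (1 + 0.004×85) = 398.9 Ω
V = IR = 5.89 × 398.9 = 2350 V

2350 V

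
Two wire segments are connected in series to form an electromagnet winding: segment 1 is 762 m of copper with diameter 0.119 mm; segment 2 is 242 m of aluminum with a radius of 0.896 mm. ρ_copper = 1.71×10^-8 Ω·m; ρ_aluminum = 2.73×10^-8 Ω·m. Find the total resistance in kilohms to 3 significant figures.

1.17 kΩ

Segment 1: A = π(d/2)² = π(5.9500e-05 m)² = 1.112e-08 m²
R₁ = ρL/A = (1.71×10^-8)(762)/(1.112e-08) = 1172 Ω
Segment 2: A = πr² = π(8.9600e-04 m)² = 2.522e-06 m²
R₂ = (2.73×10^-8)(242)/(2.522e-06) = 2.619 Ω
R = R₁ + R₂ = 1.17 kΩ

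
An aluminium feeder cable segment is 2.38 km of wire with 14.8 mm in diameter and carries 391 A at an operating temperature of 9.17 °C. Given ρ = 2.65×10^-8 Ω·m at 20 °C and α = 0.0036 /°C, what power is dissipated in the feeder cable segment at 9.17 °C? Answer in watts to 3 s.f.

A = π(d/2)² = π(7.4000e-03 m)² = 1.720e-04 m²
R₍20₎ = ρL/A = (2.65×10^-8)(2380)/(1.720e-04) = 0.3666 Ω
R₍9.17₎ = R₍20₎(1 + αΔT) = 0.3666 × (1 + 0.0036×-10.8) = 0.3523 Ω
P = I²R = (391)² × 0.3523 = 53900 W

53900 W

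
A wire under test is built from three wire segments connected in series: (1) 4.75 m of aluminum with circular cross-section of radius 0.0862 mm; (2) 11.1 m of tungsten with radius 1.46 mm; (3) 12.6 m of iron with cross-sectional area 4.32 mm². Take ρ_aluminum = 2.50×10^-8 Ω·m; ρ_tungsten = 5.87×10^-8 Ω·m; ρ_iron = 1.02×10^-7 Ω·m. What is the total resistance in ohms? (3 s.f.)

5.48 Ω

Seg 1: A = πr² = π(8.6200e-05 m)² = 2.334e-08 m²
R_1 = (2.50×10^-8)(4.75)/(2.334e-08) = 5.087 Ω
Seg 2: A = πr² = π(1.4600e-03 m)² = 6.697e-06 m²
R_2 = (5.87×10^-8)(11.1)/(6.697e-06) = 0.0973 Ω
Seg 3: A = 4.32 mm² = 4.320e-06 m²
R_3 = (1.02×10^-7)(12.6)/(4.320e-06) = 0.2975 Ω
R_total = R_1 + R_2 + R_3 = 5.48 Ω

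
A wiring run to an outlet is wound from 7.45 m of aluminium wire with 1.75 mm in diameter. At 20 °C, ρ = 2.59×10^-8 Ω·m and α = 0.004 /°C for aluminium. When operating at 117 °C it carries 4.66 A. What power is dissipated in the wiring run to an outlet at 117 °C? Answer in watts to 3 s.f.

2.42 W

A = π(d/2)² = π(8.7500e-04 m)² = 2.405e-06 m²
R₍20₎ = ρL/A = (2.59×10^-8)(7.45)/(2.405e-06) = 0.08022 Ω
R₍117₎ = R₍20₎(1 + αΔT) = 0.08022 × (1 + 0.004×97) = 0.1113 Ω
P = I²R = (4.66)² × 0.1113 = 2.42 W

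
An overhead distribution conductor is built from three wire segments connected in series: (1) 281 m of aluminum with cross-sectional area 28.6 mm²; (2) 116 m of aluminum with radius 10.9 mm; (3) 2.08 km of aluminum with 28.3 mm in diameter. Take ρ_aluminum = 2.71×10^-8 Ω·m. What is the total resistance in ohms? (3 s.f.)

0.364 Ω

Seg 1: A = 28.6 mm² = 2.860e-05 m²
R_1 = (2.71×10^-8)(281)/(2.860e-05) = 0.2663 Ω
Seg 2: A = πr² = π(1.0900e-02 m)² = 3.733e-04 m²
R_2 = (2.71×10^-8)(116)/(3.733e-04) = 0.008422 Ω
Seg 3: A = π(d/2)² = π(1.4150e-02 m)² = 6.290e-04 m²
R_3 = (2.71×10^-8)(2080)/(6.290e-04) = 0.08961 Ω
R_total = R_1 + R_2 + R_3 = 0.364 Ω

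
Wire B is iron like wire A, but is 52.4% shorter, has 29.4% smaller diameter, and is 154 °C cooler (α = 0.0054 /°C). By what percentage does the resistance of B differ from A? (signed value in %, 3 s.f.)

R ∝ ρL/d² with ρ ∝ (1+αΔT), so R_B/R_A = (1 − 52.4/100) × (1 − 29.4/100)⁻² × (1 − 0.0054×154)
= 0.476 × 2.006 × 0.1684 = 0.1608
(R_B − R_A)/R_A = 0.1608 − 1 = -83.9%

-83.9%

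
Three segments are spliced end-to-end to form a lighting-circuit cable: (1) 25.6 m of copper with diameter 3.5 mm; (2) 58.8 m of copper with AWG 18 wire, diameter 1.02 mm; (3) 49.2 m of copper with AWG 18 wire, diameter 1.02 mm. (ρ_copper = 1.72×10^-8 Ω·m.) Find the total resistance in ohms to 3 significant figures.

2.32 Ω

Seg 1: A = π(d/2)² = π(1.7500e-03 m)² = 9.621e-06 m²
R_1 = (1.72×10^-8)(25.6)/(9.621e-06) = 0.04577 Ω
Seg 2: A = π(1.02/2 mm)² = π(5.1000e-04 m)² = 8.171e-07 m²
R_2 = (1.72×10^-8)(58.8)/(8.171e-07) = 1.238 Ω
Seg 3: A = π(1.02/2 mm)² = π(5.1000e-04 m)² = 8.171e-07 m²
R_3 = (1.72×10^-8)(49.2)/(8.171e-07) = 1.036 Ω
R_total = R_1 + R_2 + R_3 = 2.32 Ω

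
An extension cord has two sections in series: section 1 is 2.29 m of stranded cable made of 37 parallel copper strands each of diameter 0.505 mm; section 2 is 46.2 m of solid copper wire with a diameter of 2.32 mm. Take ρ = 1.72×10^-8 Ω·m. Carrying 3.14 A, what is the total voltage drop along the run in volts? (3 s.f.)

Section 1: A_strand = π(2.5250e-04)² = 2.003e-07 m²; R₁ = ρL/(N·A_s) = (1.72×10^-8)(2.29)/(37×2.003e-07) = 0.005315 Ω
Section 2: A = π(d/2)² = π(1.1600e-03 m)² = 4.227e-06 m²
R₂ = (1.72×10^-8)(46.2)/(4.227e-06) = 0.188 Ω
R = R₁ + R₂ = 0.1933 Ω
V = IR = 3.14 × 0.1933 = 0.607 V

0.607 V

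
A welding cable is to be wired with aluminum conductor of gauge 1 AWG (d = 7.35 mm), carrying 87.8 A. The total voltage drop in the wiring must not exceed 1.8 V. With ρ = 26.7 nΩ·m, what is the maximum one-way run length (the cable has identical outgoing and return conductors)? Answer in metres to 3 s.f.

ρ = 26.7 nΩ·m = 2.67×10^-8 Ω·m
A = π(7.35/2 mm)² = π(3.6750e-03 m)² = 4.243e-05 m²
L_max = V_max·A/(2·ρI) = (1.8)(4.243e-05)/(2×2.67×10^-8×87.8) = 16.3 m

16.3 m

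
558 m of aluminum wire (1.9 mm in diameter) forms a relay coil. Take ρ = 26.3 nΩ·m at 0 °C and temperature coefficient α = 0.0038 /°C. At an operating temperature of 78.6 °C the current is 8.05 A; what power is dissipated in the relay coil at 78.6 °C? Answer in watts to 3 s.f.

436 W

ρ = 26.3 nΩ·m = 2.63×10^-8 Ω·m
A = π(d/2)² = π(9.5000e-04 m)² = 2.835e-06 m²
R₍0₎ = ρL/A = (2.63×10^-8)(558)/(2.835e-06) = 5.176 Ω
R₍78.6₎ = R₍0₎(1 + αΔT) = 5.176 × (1 + 0.0038×78.6) = 6.722 Ω
P = I²R = (8.05)² × 6.722 = 436 W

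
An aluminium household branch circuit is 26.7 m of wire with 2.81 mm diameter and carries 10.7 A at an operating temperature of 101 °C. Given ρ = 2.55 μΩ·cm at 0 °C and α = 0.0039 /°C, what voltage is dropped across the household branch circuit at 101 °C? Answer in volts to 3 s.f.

1.64 V

ρ = 2.55 μΩ·cm = 2.55×10^-8 Ω·m
A = π(d/2)² = π(1.4050e-03 m)² = 6.202e-06 m²
R₍0₎ = ρL/A = (2.55×10^-8)(26.7)/(6.202e-06) = 0.1098 Ω
R₍101₎ = R₍0₎(1 + αΔT) = 0.1098 × (1 + 0.0039×101) = 0.153 Ω
V = IR = 10.7 × 0.153 = 1.64 V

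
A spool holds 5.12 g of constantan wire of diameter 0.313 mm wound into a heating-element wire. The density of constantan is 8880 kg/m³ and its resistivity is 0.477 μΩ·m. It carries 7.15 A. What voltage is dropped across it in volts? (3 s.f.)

332 V

ρ = 0.477 μΩ·m = 4.77×10^-7 Ω·m
A = π(d/2)² = π(1.5650e-04 m)² = 7.6945e-08 m²
L = m/(density·A) = 0.00512/(8880×7.6945e-08) = 7.493 m
R = ρL/A = (4.77×10^-7)(7.493)/(7.6945e-08) = 46.45 Ω
V = IR = 7.15 × 46.45 = 332 V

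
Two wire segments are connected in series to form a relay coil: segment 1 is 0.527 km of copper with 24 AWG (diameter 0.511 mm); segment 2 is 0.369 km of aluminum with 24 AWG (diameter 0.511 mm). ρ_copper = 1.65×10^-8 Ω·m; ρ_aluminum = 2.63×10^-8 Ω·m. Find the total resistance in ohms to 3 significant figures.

Segment 1: A = π(0.511/2 mm)² = π(2.5550e-04 m)² = 2.051e-07 m²
R₁ = ρL/A = (1.65×10^-8)(527)/(2.051e-07) = 42.4 Ω
R₂ = (2.63×10^-8)(369)/(2.051e-07) = 47.32 Ω
R = R₁ + R₂ = 89.7 Ω

89.7 Ω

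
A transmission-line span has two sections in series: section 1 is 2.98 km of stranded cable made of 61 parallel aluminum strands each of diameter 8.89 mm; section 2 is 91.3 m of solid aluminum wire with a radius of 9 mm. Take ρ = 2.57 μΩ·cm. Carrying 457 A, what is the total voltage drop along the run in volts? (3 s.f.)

ρ = 2.57 μΩ·cm = 2.57×10^-8 Ω·m
Section 1: A_strand = π(4.4450e-03)² = 6.207e-05 m²; R₁ = ρL/(N·A_s) = (2.57×10^-8)(2980)/(61×6.207e-05) = 0.02023 Ω
Section 2: A = πr² = π(9.0000e-03 m)² = 2.545e-04 m²
R₂ = (2.57×10^-8)(91.3)/(2.545e-04) = 0.009221 Ω
R = R₁ + R₂ = 0.02945 Ω
V = IR = 457 × 0.02945 = 13.5 V

13.5 V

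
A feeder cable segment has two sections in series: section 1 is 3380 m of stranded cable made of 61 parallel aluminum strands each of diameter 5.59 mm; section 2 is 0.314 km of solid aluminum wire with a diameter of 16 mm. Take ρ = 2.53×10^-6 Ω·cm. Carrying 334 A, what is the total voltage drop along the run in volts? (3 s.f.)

32.3 V

ρ = 2.53×10^-6 Ω·cm = 2.53×10^-8 Ω·m
Section 1: A_strand = π(2.7950e-03)² = 2.454e-05 m²; R₁ = ρL/(N·A_s) = (2.53×10^-8)(3380)/(61×2.454e-05) = 0.05712 Ω
Section 2: A = π(d/2)² = π(8.0000e-03 m)² = 2.011e-04 m²
R₂ = (2.53×10^-8)(314)/(2.011e-04) = 0.03951 Ω
R = R₁ + R₂ = 0.09663 Ω
V = IR = 334 × 0.09663 = 32.3 V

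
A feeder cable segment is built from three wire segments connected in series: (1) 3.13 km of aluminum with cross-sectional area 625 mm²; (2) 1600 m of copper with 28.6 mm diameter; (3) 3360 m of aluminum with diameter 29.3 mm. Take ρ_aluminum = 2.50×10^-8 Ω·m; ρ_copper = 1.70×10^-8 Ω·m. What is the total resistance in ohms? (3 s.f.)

0.292 Ω

Seg 1: A = 625 mm² = 6.250e-04 m²
R_1 = (2.50×10^-8)(3130)/(6.250e-04) = 0.1252 Ω
Seg 2: A = π(d/2)² = π(1.4300e-02 m)² = 6.424e-04 m²
R_2 = (1.70×10^-8)(1600)/(6.424e-04) = 0.04234 Ω
Seg 3: A = π(d/2)² = π(1.4650e-02 m)² = 6.743e-04 m²
R_3 = (2.50×10^-8)(3360)/(6.743e-04) = 0.1246 Ω
R_total = R_1 + R_2 + R_3 = 0.292 Ω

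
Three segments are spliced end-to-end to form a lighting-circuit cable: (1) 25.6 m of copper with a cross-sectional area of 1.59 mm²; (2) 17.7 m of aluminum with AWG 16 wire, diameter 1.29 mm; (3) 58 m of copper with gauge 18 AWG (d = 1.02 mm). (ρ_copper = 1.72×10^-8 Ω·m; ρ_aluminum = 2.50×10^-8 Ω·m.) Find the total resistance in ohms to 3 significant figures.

Seg 1: A = 1.59 mm² = 1.590e-06 m²
R_1 = (1.72×10^-8)(25.6)/(1.590e-06) = 0.2769 Ω
Seg 2: A = π(1.29/2 mm)² = π(6.4500e-04 m)² = 1.307e-06 m²
R_2 = (2.50×10^-8)(17.7)/(1.307e-06) = 0.3386 Ω
Seg 3: A = π(1.02/2 mm)² = π(5.1000e-04 m)² = 8.171e-07 m²
R_3 = (1.72×10^-8)(58)/(8.171e-07) = 1.221 Ω
R_total = R_1 + R_2 + R_3 = 1.84 Ω

1.84 Ω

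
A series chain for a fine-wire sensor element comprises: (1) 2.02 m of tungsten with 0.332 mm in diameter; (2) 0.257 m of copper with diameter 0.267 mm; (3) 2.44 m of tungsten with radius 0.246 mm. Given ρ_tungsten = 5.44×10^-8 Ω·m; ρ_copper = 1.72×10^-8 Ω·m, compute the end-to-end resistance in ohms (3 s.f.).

2.05 Ω

Seg 1: A = π(d/2)² = π(1.6600e-04 m)² = 8.657e-08 m²
R_1 = (5.44×10^-8)(2.02)/(8.657e-08) = 1.269 Ω
Seg 2: A = π(d/2)² = π(1.3350e-04 m)² = 5.599e-08 m²
R_2 = (1.72×10^-8)(0.257)/(5.599e-08) = 0.07895 Ω
Seg 3: A = πr² = π(2.4600e-04 m)² = 1.901e-07 m²
R_3 = (5.44×10^-8)(2.44)/(1.901e-07) = 0.6982 Ω
R_total = R_1 + R_2 + R_3 = 2.05 Ω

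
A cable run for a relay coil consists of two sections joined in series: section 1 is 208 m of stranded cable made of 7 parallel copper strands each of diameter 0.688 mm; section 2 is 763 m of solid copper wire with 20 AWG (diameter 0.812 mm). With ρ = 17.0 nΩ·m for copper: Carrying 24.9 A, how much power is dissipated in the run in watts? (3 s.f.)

16400 W

ρ = 17.0 nΩ·m = 1.70×10^-8 Ω·m
Section 1: A_strand = π(3.4400e-04)² = 3.718e-07 m²; R₁ = ρL/(N·A_s) = (1.70×10^-8)(208)/(7×3.718e-07) = 1.359 Ω
Section 2: A = π(0.812/2 mm)² = π(4.0600e-04 m)² = 5.178e-07 m²
R₂ = (1.70×10^-8)(763)/(5.178e-07) = 25.05 Ω
R = R₁ + R₂ = 26.41 Ω
P = I²R = (24.9)² × 26.41 = 16400 W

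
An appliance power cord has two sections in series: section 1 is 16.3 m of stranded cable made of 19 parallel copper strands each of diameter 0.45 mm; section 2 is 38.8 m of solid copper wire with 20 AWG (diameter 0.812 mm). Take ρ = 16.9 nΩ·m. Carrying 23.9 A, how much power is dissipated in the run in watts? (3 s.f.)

ρ = 16.9 nΩ·m = 1.69×10^-8 Ω·m
Section 1: A_strand = π(2.2500e-04)² = 1.590e-07 m²; R₁ = ρL/(N·A_s) = (1.69×10^-8)(16.3)/(19×1.590e-07) = 0.09116 Ω
Section 2: A = π(0.812/2 mm)² = π(4.0600e-04 m)² = 5.178e-07 m²
R₂ = (1.69×10^-8)(38.8)/(5.178e-07) = 1.266 Ω
R = R₁ + R₂ = 1.357 Ω
P = I²R = (23.9)² × 1.357 = 775 W

775 W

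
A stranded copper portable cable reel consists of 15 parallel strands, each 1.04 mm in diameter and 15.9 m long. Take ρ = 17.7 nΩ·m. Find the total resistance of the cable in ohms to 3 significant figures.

ρ = 17.7 nΩ·m = 1.77×10^-8 Ω·m
A_strand = π(5.2000e-04 m)² = 8.495e-07 m²
R_strand = ρL/A = (1.77×10^-8)(15.9)/(8.495e-07) = 0.3313 Ω
R_total = R_strand/N = 0.3313/15 = 0.0221 Ω

0.0221 Ω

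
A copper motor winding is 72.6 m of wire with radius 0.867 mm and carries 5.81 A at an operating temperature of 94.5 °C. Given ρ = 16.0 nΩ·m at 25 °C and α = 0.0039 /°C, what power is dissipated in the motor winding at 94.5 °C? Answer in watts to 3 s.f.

ρ = 16.0 nΩ·m = 1.60×10^-8 Ω·m
A = πr² = π(8.6700e-04 m)² = 2.362e-06 m²
R₍25₎ = ρL/A = (1.60×10^-8)(72.6)/(2.362e-06) = 0.4919 Ω
R₍94.5₎ = R₍25₎(1 + αΔT) = 0.4919 × (1 + 0.0039×69.5) = 0.6252 Ω
P = I²R = (5.81)² × 0.6252 = 21.1 W

21.1 W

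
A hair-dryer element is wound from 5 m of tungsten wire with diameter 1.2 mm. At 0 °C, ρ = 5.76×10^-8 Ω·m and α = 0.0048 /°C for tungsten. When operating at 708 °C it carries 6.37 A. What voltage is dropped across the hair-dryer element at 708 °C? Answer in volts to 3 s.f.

A = π(d/2)² = π(6.0000e-04 m)² = 1.131e-06 m²
R₍0₎ = ρL/A = (5.76×10^-8)(5)/(1.131e-06) = 0.2546 Ω
R₍708₎ = R₍0₎(1 + αΔT) = 0.2546 × (1 + 0.0048×708) = 1.12 Ω
V = IR = 6.37 × 1.12 = 7.13 V

7.13 V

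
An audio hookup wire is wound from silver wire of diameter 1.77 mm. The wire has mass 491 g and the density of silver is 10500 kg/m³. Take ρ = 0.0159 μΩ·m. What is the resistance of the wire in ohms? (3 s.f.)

0.123 Ω

ρ = 0.0159 μΩ·m = 1.59×10^-8 Ω·m
A = π(d/2)² = π(8.8500e-04 m)² = 2.4606e-06 m²
L = m/(density·A) = 0.491/(10500×2.4606e-06) = 19 m
R = ρL/A = (1.59×10^-8)(19)/(2.4606e-06) = 0.123 Ω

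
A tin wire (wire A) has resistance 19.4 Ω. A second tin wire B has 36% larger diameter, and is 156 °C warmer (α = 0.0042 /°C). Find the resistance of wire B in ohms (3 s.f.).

17.4 Ω

R ∝ ρL/d² with ρ ∝ (1+αΔT), so R_B/R_A = (1 + 36/100)⁻² × (1 + 0.0042×156)
= 0.5407 × 1.655 = 0.8949
R_B = 0.8949 × 19.4 = 17.4 Ω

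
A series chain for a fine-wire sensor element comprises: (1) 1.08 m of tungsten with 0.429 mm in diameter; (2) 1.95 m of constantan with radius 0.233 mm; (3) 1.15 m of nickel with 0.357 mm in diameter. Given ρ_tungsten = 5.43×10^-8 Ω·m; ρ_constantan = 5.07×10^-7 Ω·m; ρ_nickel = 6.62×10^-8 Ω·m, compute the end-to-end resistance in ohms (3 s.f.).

Seg 1: A = π(d/2)² = π(2.1450e-04 m)² = 1.445e-07 m²
R_1 = (5.43×10^-8)(1.08)/(1.445e-07) = 0.4057 Ω
Seg 2: A = πr² = π(2.3300e-04 m)² = 1.706e-07 m²
R_2 = (5.07×10^-7)(1.95)/(1.706e-07) = 5.797 Ω
Seg 3: A = π(d/2)² = π(1.7850e-04 m)² = 1.001e-07 m²
R_3 = (6.62×10^-8)(1.15)/(1.001e-07) = 0.7606 Ω
R_total = R_1 + R_2 + R_3 = 6.96 Ω

6.96 Ω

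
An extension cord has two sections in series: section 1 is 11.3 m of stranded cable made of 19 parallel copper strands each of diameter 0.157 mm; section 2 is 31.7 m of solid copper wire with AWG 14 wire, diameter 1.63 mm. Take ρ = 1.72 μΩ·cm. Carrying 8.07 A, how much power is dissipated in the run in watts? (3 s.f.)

ρ = 1.72 μΩ·cm = 1.72×10^-8 Ω·m
Section 1: A_strand = π(7.8500e-05)² = 1.936e-08 m²; R₁ = ρL/(N·A_s) = (1.72×10^-8)(11.3)/(19×1.936e-08) = 0.5284 Ω
Section 2: A = π(1.63/2 mm)² = π(8.1500e-04 m)² = 2.087e-06 m²
R₂ = (1.72×10^-8)(31.7)/(2.087e-06) = 0.2613 Ω
R = R₁ + R₂ = 0.7897 Ω
P = I²R = (8.07)² × 0.7897 = 51.4 W

51.4 W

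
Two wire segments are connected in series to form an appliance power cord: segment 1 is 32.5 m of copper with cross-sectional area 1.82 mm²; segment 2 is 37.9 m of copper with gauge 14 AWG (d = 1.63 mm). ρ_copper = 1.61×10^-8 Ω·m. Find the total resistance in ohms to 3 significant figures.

0.580 Ω

Segment 1: A = 1.82 mm² = 1.820e-06 m²
R₁ = ρL/A = (1.61×10^-8)(32.5)/(1.820e-06) = 0.2875 Ω
Segment 2: A = π(1.63/2 mm)² = π(8.1500e-04 m)² = 2.087e-06 m²
R₂ = (1.61×10^-8)(37.9)/(2.087e-06) = 0.2924 Ω
R = R₁ + R₂ = 0.580 Ω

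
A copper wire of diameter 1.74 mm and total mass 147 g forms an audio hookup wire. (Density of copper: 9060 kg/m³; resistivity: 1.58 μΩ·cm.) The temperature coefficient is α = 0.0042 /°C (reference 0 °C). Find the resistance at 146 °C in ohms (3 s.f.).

ρ = 1.58 μΩ·cm = 1.58×10^-8 Ω·m
A = π(d/2)² = π(8.7000e-04 m)² = 2.3779e-06 m²
L = m/(density·A) = 0.147/(9060×2.3779e-06) = 6.823 m
R = ρL/A = (1.58×10^-8)(6.823)/(2.3779e-06) = 0.04534 Ω
R(146 °C) = 0.04534 × (1 + 0.0042×146) = 0.0731 Ω

0.0731 Ω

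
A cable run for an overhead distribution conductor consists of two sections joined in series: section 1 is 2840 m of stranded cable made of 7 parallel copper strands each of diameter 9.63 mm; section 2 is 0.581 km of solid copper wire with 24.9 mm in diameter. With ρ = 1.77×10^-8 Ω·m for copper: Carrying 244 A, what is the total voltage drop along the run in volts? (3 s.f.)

29.2 V

Section 1: A_strand = π(4.8150e-03)² = 7.284e-05 m²; R₁ = ρL/(N·A_s) = (1.77×10^-8)(2840)/(7×7.284e-05) = 0.09859 Ω
Section 2: A = π(d/2)² = π(1.2450e-02 m)² = 4.870e-04 m²
R₂ = (1.77×10^-8)(581)/(4.870e-04) = 0.02112 Ω
R = R₁ + R₂ = 0.1197 Ω
V = IR = 244 × 0.1197 = 29.2 V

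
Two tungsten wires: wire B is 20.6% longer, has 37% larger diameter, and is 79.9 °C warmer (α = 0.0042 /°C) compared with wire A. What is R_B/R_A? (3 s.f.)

0.858

R ∝ ρL/d² with ρ ∝ (1+αΔT), so R_B/R_A = (1 + 20.6/100) × (1 + 37/100)⁻² × (1 + 0.0042×79.9)
= 1.206 × 0.5328 × 1.336 = 0.858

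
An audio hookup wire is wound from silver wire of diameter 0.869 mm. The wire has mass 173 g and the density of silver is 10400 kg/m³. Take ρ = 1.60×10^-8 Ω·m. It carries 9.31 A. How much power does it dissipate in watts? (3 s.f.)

65.6 W

A = π(d/2)² = π(4.3450e-04 m)² = 5.9310e-07 m²
L = m/(density·A) = 0.173/(10400×5.9310e-07) = 28.05 m
R = ρL/A = (1.60×10^-8)(28.05)/(5.9310e-07) = 0.7566 Ω
P = I²R = (9.31)² × 0.7566 = 65.6 W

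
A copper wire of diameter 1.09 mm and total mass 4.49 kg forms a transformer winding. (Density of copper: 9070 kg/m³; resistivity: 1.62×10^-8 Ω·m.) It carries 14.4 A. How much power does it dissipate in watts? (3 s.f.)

1910 W

A = π(d/2)² = π(5.4500e-04 m)² = 9.3313e-07 m²
L = m/(density·A) = 4.49/(9070×9.3313e-07) = 530.5 m
R = ρL/A = (1.62×10^-8)(530.5)/(9.3313e-07) = 9.21 Ω
P = I²R = (14.4)² × 9.21 = 1910 W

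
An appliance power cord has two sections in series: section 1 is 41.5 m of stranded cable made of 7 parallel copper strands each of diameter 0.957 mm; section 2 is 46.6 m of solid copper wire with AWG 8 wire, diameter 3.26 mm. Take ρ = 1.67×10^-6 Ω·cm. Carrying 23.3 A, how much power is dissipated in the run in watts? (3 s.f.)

125 W

ρ = 1.67×10^-6 Ω·cm = 1.67×10^-8 Ω·m
Section 1: A_strand = π(4.7850e-04)² = 7.193e-07 m²; R₁ = ρL/(N·A_s) = (1.67×10^-8)(41.5)/(7×7.193e-07) = 0.1376 Ω
Section 2: A = π(3.26/2 mm)² = π(1.6300e-03 m)² = 8.347e-06 m²
R₂ = (1.67×10^-8)(46.6)/(8.347e-06) = 0.09323 Ω
R = R₁ + R₂ = 0.2309 Ω
P = I²R = (23.3)² × 0.2309 = 125 W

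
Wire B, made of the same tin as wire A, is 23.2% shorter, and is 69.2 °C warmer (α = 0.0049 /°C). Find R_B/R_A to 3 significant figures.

R ∝ ρL/d² with ρ ∝ (1+αΔT), so R_B/R_A = (1 − 23.2/100) × (1 + 0.0049×69.2)
= 0.768 × 1.339 = 1.03

1.03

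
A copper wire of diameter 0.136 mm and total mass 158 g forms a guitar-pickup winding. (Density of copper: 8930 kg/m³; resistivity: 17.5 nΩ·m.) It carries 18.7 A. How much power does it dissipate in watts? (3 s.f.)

5.13×10^5 W

ρ = 17.5 nΩ·m = 1.75×10^-8 Ω·m
A = π(d/2)² = π(6.8000e-05 m)² = 1.4527e-08 m²
L = m/(density·A) = 0.158/(8930×1.4527e-08) = 1218 m
R = ρL/A = (1.75×10^-8)(1218)/(1.4527e-08) = 1467 Ω
P = I²R = (18.7)² × 1467 = 5.13×10^5 W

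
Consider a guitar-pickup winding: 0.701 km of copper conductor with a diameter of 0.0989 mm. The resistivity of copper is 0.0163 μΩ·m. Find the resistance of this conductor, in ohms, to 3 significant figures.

ρ = 0.0163 μΩ·m = 1.63×10^-8 Ω·m
A = π(d/2)² = π(4.9450e-05 m)² = 7.682e-09 m²
R = ρL/A = (1.63×10^-8)(701 m)/(7.682e-09 m²) = 1490 Ω

1490 Ω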